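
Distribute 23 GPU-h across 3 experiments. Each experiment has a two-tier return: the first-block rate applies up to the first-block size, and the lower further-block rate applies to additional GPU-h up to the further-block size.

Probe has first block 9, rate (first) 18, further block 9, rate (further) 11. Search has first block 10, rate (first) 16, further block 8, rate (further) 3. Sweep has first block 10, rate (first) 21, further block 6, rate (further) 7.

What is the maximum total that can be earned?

Treat each block as its own option and order by rate: Sweep/T1 21 > Probe/T1 18 > Search/T1 16 > Probe/T2 11 > Sweep/T2 7 > Search/T2 3.
Fill Sweep T1 block (10 at 21) — 13 left.
Probe/T1 (18): +9 — 4 left.
Search/T1: +4 of 10 at 16; pool empty.
Total = 21×10 + 18×9 + 16×4 = 436.

436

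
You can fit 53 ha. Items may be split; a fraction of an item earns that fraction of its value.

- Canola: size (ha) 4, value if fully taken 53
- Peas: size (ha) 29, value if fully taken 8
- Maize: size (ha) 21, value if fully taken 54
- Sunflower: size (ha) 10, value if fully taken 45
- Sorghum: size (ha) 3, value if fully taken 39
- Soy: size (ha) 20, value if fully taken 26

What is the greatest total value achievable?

Rank by value-to-size ratio: Canola 53/4≈13.2, Sorghum 39/3≈13, Sunflower 45/10≈4.5, Maize 54/21≈2.57, Soy 26/20≈1.3, Peas 8/29≈0.276.
Take all of Canola (4 ha, value 53) → 49 ha left.
Take all of Sorghum (3 ha, value 39) → 46 ha left.
All 10 ha of Sunflower fit (value 45) → 36 remain.
Maize: take in full, 21 ha for value 54 → 15 left.
Only 15 ha remain; take 15/20 of Soy for value 26×15/20 = 19.5.
Total value = 210.5.

210.5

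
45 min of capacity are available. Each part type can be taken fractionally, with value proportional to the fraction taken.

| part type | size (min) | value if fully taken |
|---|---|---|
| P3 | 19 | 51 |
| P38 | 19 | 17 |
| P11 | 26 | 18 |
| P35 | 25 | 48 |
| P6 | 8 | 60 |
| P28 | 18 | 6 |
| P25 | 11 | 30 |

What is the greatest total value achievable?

154.44

Rank by value-to-size ratio: P6 60/8≈7.5, P25 30/11≈2.73, P3 51/19≈2.68, P35 48/25≈1.92, P38 17/19≈0.895, P11 18/26≈0.692, P28 6/18≈0.333.
Take all of P6 (8 min, value 60) ; 37 min left.
P25: take in full, 11 min for value 30 ; 26 left.
P3: take in full, 19 min for value 51 ; 7 left.
Fill the last 7 min with part of P35: 7/25 of it earns 13.44.
Total value = 154.44.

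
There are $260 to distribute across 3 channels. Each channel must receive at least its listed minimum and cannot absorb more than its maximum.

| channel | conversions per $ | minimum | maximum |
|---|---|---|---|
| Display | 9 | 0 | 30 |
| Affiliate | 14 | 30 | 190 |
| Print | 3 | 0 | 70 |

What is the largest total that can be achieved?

Meeting every minimum uses 0+30+0 = 30 $, leaving 230.
Highest conversions per $ first: Affiliate 14 > Display 9 > Print 3.
Affiliate takes 160 more to reach its cap of 190 → 70 left.
Display takes 30 more to reach its cap of 30 → 40 left.
Print has room for 70 more but only 40 remain, so it gets 40.
Total = 9×30 + 14×190 + 3×40 = 3050.

3050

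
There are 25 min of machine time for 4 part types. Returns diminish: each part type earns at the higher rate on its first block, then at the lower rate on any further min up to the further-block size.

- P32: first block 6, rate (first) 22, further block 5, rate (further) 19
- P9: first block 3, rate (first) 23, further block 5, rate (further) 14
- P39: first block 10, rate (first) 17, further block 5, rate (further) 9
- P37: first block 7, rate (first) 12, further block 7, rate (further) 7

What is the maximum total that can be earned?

480

Order all 8 blocks by rate: P9/T1 23 > P32/T1 22 > P32/T2 19 > P39/T1 17 > P9/T2 14 > P37/T1 12 > P39/T2 9 > P37/T2 7.
P9 T1 at 23: fill all 3 → 22 left.
P32 T1 at 22: fill all 6 → 16 left.
P32/T2 (19): +5 → 11 left.
P39/T1 (17): +10 → 1 left.
1 remain; put them into P9 T2 at 14.
Total = 23×3 + 22×6 + 19×5 + 17×10 + 14×1 = 480.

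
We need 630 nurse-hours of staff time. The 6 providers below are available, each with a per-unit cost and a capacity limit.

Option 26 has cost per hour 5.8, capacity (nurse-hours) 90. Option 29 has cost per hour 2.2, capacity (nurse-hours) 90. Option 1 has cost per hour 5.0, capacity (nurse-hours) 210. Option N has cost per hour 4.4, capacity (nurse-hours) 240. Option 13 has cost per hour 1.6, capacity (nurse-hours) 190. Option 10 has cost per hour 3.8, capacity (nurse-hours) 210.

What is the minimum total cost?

Fill from the cheapest provider first.
Option 13 at 1.6: take all 190 nurse-hours — 440 still needed.
Option 29 at 2.2: take all 90 nurse-hours — 350 still needed.
Option 10 (3.8): use full 210 — 140 nurse-hours to go.
Take 140 from Option N at 4.4 to finish.
Option 1, Option 26: unused.
Cost = 190×1.6 + 90×2.2 + 210×3.8 + 140×4.4 = 1916.

1916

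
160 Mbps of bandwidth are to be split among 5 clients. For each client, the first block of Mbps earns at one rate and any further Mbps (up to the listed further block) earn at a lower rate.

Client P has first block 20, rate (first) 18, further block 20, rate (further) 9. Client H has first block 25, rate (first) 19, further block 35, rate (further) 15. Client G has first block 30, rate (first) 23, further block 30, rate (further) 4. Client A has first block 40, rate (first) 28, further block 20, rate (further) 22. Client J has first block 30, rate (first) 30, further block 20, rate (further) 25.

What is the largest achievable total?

4030

Rank every tier by rate: Client J/tier1 30 > Client A/tier1 28 > Client J/tier2 25 > Client G/tier1 23 > Client A/tier2 22 > Client H/tier1 19 > Client P/tier1 18 > Client H/tier2 15 > Client P/tier2 9 > Client G/tier2 4.
Client J/tier1 (30): +30 ; 130 left.
Client A/tier1 (28): +40 ; 90 left.
Fill Client J tier2 block (20 at 25) ; 70 left.
Fill Client G tier1 block (30 at 23) ; 40 left.
Client A/tier2 (22): +20 ; 20 left.
20 remain; put them into Client H tier1 at 19.
Total = 30×30 + 28×40 + 25×20 + 23×30 + 22×20 + 19×20 = 4030.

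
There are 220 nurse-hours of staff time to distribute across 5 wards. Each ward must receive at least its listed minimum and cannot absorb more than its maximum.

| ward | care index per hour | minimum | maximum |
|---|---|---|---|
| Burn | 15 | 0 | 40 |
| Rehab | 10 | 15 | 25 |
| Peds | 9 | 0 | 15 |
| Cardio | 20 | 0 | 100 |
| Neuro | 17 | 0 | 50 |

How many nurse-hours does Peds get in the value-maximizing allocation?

5

Meeting every minimum uses 0+15+0+0+0 = 15 nurse-hours, leaving 205.
Rank by care index per hour: Cardio 20 > Neuro 17 > Burn 15 > Rehab 10 > Peds 9.
Cardio: +100 to 100 (cap) → 105 left.
Neuro takes 50 more to reach its cap of 50 → 55 left.
Give Burn 40 more to hit its cap of 40 → 15 left.
Rehab takes 10 more to reach its cap of 25 → 5 left.
Peds has room for 15 more but only 5 remain, so it gets 5.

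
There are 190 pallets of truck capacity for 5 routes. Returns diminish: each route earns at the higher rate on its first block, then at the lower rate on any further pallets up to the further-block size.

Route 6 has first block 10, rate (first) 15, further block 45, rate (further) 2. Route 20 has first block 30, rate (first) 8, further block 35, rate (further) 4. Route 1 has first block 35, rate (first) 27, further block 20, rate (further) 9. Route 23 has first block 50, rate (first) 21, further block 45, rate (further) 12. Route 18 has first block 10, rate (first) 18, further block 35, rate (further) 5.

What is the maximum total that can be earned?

3205

Rank every tier by rate: Route 1/tier1 27 > Route 23/tier1 21 > Route 18/tier1 18 > Route 6/tier1 15 > Route 23/tier2 12 > Route 1/tier2 9 > Route 20/tier1 8 > Route 18/tier2 5 > Route 20/tier2 4 > Route 6/tier2 2.
Fill Route 1 tier1 block (35 at 27) → 155 left.
Route 23 tier1 at 21: fill all 50 → 105 left.
Route 18/tier1 (18): +10 → 95 left.
Route 6/tier1 (15): +10 → 85 left.
Fill Route 23 tier2 block (45 at 12) → 40 left.
Route 1 tier2 at 9: fill all 20 → 20 left.
Route 20 tier1 at 8: only 20 left, fill 20.
Total = 27×35 + 21×50 + 18×10 + 15×10 + 12×45 + 9×20 + 8×20 = 3205.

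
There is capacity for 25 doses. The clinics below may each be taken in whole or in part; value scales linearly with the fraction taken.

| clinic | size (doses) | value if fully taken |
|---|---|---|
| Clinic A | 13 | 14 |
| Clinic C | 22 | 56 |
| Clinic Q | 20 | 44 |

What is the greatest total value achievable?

62.6

Best value per unit of size first: Clinic C 56/22≈2.55, Clinic Q 44/20≈2.2, Clinic A 14/13≈1.08.
Take all of Clinic C (22 doses, value 56) — 3 doses left.
3 doses left: a 3/20 share of Clinic Q gives 44×3/20 = 6.6.
Total value = 62.6.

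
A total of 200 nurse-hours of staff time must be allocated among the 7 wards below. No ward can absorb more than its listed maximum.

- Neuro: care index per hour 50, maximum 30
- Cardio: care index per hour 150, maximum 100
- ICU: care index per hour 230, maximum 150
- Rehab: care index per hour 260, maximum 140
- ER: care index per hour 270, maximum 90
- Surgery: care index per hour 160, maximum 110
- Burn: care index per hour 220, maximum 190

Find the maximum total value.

52900

Highest care index per hour first: ER 270 > Rehab 260 > ICU 230 > Burn 220 > Surgery 160 > Cardio 150 > Neuro 50.
ER: +90 to 90 (cap) — 110 left.
Rehab has room for 140 but only 110 remain, so it gets 110.
Total = 260×110 + 270×90 = 52900.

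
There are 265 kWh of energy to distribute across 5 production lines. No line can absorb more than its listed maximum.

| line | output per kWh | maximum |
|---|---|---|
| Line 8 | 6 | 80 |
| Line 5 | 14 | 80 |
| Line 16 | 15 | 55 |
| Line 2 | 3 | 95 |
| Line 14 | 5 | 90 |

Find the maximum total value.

2675

Order the production lines by output per kWh: Line 16 15 > Line 5 14 > Line 8 6 > Line 14 5 > Line 2 3.
Line 16 takes 55 to reach its cap of 55 ; 210 left.
Line 5: +80 to 80 (cap) ; 130 left.
Line 8: +80 to 80 (cap) ; 50 left.
Line 14 has room for 90 but only 50 remain, so it gets 50.
Total = 6×80 + 14×80 + 15×55 + 5×50 = 2675.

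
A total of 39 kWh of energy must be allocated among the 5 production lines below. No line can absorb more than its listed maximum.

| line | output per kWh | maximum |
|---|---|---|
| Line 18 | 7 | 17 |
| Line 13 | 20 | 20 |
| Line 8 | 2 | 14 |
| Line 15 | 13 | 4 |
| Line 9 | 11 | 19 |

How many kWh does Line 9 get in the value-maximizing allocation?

15

Order the production lines by output per kWh: Line 13 20 > Line 15 13 > Line 9 11 > Line 18 7 > Line 8 2.
Line 13 takes 20 to reach its cap of 20 — 19 left.
Line 15 takes 4 to reach its cap of 4 — 15 left.
Line 9 has room for 19 but only 15 remain, so it gets 15.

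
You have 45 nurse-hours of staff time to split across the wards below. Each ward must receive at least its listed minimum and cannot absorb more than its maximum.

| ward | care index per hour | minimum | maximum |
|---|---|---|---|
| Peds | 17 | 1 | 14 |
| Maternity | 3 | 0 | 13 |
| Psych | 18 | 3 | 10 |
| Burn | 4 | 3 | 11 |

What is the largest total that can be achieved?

Meeting every minimum uses 1+0+3+3 = 7 nurse-hours, leaving 38.
Highest care index per hour first: Psych 18 > Peds 17 > Burn 4 > Maternity 3.
Psych: +7 to 10 (cap) → 31 left.
Give Peds 13 more to hit its cap of 14 → 18 left.
Give Burn 8 more to hit its cap of 11 → 10 left.
Only 10 left; Maternity takes them to reach 10.
Total = 17×14 + 3×10 + 18×10 + 4×11 = 492.

492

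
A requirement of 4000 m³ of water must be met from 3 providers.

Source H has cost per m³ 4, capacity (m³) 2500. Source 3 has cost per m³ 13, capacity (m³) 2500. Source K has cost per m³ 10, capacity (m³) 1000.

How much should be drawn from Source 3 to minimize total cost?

500

Cheapest first:
Source H (4): use full 2500 ; 1500 m³ to go.
Take 1000 from Source K at 10 ; need 500 more.
Source 3 at 13: take 500 of its 2500 ; requirement met.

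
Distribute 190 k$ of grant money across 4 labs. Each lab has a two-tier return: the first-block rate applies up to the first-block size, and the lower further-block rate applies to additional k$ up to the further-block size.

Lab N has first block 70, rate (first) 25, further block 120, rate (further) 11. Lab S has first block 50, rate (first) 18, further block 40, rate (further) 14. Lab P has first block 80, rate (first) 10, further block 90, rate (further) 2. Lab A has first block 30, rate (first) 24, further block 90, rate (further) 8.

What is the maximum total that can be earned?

3930

Rank every tier by rate: Lab N/tier1 25 > Lab A/tier1 24 > Lab S/tier1 18 > Lab S/tier2 14 > Lab N/tier2 11 > Lab P/tier1 10 > Lab A/tier2 8 > Lab P/tier2 2.
Fill Lab N tier1 block (70 at 25) — 120 left.
Lab A/tier1 (24): +30 — 90 left.
Lab S/tier1 (18): +50 — 40 left.
Lab S tier2 at 14: fill all 40 — 0 left.
Total = 25×70 + 24×30 + 18×50 + 14×40 = 3930.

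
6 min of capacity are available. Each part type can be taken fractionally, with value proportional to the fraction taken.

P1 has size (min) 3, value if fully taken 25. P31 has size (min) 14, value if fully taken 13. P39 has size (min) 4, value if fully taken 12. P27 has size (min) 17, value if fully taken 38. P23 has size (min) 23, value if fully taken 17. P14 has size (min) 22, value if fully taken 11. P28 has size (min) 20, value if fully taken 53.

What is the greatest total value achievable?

Rank by value-to-size ratio: P1 25/3≈8.33, P39 12/4≈3, P28 53/20≈2.65, P27 38/17≈2.24, P31 13/14≈0.929, P23 17/23≈0.739, P14 11/22≈0.5.
All 3 min of P1 fit (value 25) → 3 remain.
Only 3 min remain; take 3/4 of P39 for value 12×3/4 = 9.
Total value = 34.

34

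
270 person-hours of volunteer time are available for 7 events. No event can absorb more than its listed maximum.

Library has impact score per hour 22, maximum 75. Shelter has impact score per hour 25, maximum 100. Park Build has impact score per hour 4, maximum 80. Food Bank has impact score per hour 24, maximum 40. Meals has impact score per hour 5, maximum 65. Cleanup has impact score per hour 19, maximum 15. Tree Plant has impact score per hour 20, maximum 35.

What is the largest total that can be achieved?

6120

Highest impact score per hour first: Shelter 25 > Food Bank 24 > Library 22 > Tree Plant 20 > Cleanup 19 > Meals 5 > Park Build 4.
Give Shelter 100 to hit its cap of 100 ; 170 left.
Food Bank takes 40 to reach its cap of 40 ; 130 left.
Library: +75 to 75 (cap) ; 55 left.
Tree Plant: +35 to 35 (cap) ; 20 left.
Cleanup takes 15 to reach its cap of 15 ; 5 left.
Only 5 left; Meals takes them to reach 5.
Total = 22×75 + 25×100 + 24×40 + 5×5 + 19×15 + 20×35 = 6120.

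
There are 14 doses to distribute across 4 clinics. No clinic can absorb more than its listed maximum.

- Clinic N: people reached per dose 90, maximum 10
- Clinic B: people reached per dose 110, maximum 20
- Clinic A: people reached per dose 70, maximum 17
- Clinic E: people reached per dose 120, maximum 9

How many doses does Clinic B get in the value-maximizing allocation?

5

Rank by people reached per dose: Clinic E 120 > Clinic B 110 > Clinic N 90 > Clinic A 70.
Clinic E: +9 to 9 (cap) → 5 left.
Clinic B: +5 (room for 20) → 5. Pool exhausted.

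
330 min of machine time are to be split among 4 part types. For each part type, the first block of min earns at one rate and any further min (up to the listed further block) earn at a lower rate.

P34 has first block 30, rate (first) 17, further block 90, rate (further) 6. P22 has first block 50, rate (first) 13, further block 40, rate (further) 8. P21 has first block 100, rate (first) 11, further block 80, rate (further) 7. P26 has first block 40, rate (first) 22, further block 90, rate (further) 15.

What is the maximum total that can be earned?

4650

Order all 8 blocks by rate: P26/T1 22 > P34/T1 17 > P26/T2 15 > P22/T1 13 > P21/T1 11 > P22/T2 8 > P21/T2 7 > P34/T2 6.
P26/T1 (22): +40 → 290 left.
Fill P34 T1 block (30 at 17) → 260 left.
Fill P26 T2 block (90 at 15) → 170 left.
P22/T1 (13): +50 → 120 left.
P21/T1 (11): +100 → 20 left.
P22/T2: +20 of 40 at 8; pool empty.
Total = 22×40 + 17×30 + 15×90 + 13×50 + 11×100 + 8×20 = 4650.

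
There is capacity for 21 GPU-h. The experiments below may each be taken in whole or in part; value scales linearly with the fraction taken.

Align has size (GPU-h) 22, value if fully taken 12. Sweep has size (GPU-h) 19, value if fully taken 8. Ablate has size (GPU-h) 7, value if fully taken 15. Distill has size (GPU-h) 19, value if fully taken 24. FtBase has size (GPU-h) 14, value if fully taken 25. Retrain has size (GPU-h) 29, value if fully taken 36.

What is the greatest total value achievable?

40

Rank by value-to-size ratio: Ablate 15/7≈2.14, FtBase 25/14≈1.79, Distill 24/19≈1.26, Retrain 36/29≈1.24, Align 12/22≈0.545, Sweep 8/19≈0.421.
Ablate: take in full, 7 GPU-h for value 15 — 14 left.
Take all of FtBase (14 GPU-h, value 25) — 0 GPU-h left.
Total value = 40.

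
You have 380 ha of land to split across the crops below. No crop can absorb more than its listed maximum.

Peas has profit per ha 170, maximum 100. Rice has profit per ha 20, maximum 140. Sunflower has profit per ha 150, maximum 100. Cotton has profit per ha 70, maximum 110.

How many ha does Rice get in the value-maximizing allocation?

70

Highest profit per ha first: Peas 170 > Sunflower 150 > Cotton 70 > Rice 20.
Peas takes 100 to reach its cap of 100 — 280 left.
Sunflower takes 100 to reach its cap of 100 — 180 left.
Cotton takes 110 to reach its cap of 110 — 70 left.
Rice has room for 140 but only 70 remain, so it gets 70.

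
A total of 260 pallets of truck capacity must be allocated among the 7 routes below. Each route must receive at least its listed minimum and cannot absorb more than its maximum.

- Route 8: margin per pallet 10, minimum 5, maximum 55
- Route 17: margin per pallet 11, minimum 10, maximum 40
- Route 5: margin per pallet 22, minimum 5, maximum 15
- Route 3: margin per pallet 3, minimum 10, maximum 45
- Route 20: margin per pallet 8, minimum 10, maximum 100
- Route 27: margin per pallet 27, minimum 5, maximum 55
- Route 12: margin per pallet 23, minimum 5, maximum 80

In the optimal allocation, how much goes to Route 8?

50

Meeting every minimum uses 5+10+5+10+10+5+5 = 50 pallets, leaving 210.
Rank by margin per pallet: Route 27 27 > Route 12 23 > Route 5 22 > Route 17 11 > Route 8 10 > Route 20 8 > Route 3 3.
Give Route 27 50 more to hit its cap of 55 ; 160 left.
Route 12 takes 75 more to reach its cap of 80 ; 85 left.
Route 5: +10 to 15 (cap) ; 75 left.
Give Route 17 30 more to hit its cap of 40 ; 45 left.
Only 45 left; Route 8 takes them to reach 50.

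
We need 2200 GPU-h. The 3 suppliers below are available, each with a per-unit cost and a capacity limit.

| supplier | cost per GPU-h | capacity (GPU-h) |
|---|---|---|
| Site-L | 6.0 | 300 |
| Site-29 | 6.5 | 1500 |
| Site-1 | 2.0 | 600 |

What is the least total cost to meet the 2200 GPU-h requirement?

Use suppliers in increasing cost order.
Site-1 at 2.0: take all 600 GPU-h ; 1600 still needed.
Take 300 from Site-L at 6.0 ; need 1300 more.
Take 1300 from Site-29 at 6.5 to finish.
Cost = 600×2.0 + 300×6.0 + 1300×6.5 = 11450.

11450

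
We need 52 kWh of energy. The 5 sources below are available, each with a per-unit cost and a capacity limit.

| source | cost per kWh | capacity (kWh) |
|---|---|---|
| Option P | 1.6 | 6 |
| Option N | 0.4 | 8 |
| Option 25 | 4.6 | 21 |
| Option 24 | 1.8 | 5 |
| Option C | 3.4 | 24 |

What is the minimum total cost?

144.8

Cheapest first:
Option N (0.4): use full 8 ; 44 kWh to go.
Option P at 1.6: take all 6 kWh ; 38 still needed.
Option 24 at 1.8: take all 5 kWh ; 33 still needed.
Take 24 from Option C at 3.4 ; need 9 more.
Option 25 (4.6): take the remaining 9 ; done.
Cost = 8×0.4 + 6×1.6 + 5×1.8 + 24×3.4 + 9×4.6 = 144.8.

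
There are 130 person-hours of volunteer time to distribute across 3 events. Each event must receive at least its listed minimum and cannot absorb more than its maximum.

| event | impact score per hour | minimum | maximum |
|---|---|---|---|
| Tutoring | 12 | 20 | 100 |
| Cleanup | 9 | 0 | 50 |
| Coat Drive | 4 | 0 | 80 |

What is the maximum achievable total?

Meeting every minimum uses 20+0+0 = 20 person-hours, leaving 110.
Order the events by impact score per hour: Tutoring 12 > Cleanup 9 > Coat Drive 4.
Give Tutoring 80 more to hit its cap of 100 ; 30 left.
Cleanup has room for 50 more but only 30 remain, so it gets 30.
Total = 12×100 + 9×30 = 1470.

1470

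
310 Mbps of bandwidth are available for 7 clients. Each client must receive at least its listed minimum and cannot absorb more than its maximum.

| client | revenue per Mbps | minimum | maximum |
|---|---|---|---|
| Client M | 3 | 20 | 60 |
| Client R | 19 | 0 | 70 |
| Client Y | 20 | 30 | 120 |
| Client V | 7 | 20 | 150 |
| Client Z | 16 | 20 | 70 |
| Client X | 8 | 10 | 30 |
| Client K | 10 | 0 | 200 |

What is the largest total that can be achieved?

5130

Meeting every minimum uses 20+0+30+20+20+10+0 = 100 Mbps, leaving 210.
Highest revenue per Mbps first: Client Y 20 > Client R 19 > Client Z 16 > Client K 10 > Client X 8 > Client V 7 > Client M 3.
Client Y: +90 to 120 (cap) → 120 left.
Client R: +70 to 70 (cap) → 50 left.
Give Client Z 50 more to hit its cap of 70 → 0 left.
Total = 3×20 + 19×70 + 20×120 + 7×20 + 16×70 + 8×10 = 5130.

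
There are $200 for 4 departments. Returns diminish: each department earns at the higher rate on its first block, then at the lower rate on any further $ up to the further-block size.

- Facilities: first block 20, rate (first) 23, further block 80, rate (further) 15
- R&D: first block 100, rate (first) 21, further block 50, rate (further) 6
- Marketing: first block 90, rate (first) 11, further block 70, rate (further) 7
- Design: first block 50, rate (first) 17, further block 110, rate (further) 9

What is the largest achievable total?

Order all 8 blocks by rate: Facilities/T1 23 > R&D/T1 21 > Design/T1 17 > Facilities/T2 15 > Marketing/T1 11 > Design/T2 9 > Marketing/T2 7 > R&D/T2 6.
Facilities T1 at 23: fill all 20 → 180 left.
R&D T1 at 21: fill all 100 → 80 left.
Design T1 at 17: fill all 50 → 30 left.
30 remain; put them into Facilities T2 at 15.
Total = 23×20 + 21×100 + 17×50 + 15×30 = 3860.

3860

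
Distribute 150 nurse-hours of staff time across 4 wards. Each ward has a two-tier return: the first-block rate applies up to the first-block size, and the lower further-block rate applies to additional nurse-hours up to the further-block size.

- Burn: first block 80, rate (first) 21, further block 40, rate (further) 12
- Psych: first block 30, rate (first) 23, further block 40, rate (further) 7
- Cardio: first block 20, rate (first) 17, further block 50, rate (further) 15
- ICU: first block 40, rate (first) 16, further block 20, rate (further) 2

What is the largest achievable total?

Order all 8 blocks by rate: Psych/T1 23 > Burn/T1 21 > Cardio/T1 17 > ICU/T1 16 > Cardio/T2 15 > Burn/T2 12 > Psych/T2 7 > ICU/T2 2.
Fill Psych T1 block (30 at 23) ; 120 left.
Fill Burn T1 block (80 at 21) ; 40 left.
Cardio/T1 (17): +20 ; 20 left.
ICU/T1: +20 of 40 at 16; pool empty.
Total = 23×30 + 21×80 + 17×20 + 16×20 = 3030.

3030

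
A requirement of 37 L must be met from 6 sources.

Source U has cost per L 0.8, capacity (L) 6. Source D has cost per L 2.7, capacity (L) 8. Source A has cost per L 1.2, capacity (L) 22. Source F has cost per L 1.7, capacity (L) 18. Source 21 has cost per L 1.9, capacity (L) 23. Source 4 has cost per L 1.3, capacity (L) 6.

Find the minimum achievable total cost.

Fill from the cheapest source first.
Source U at 0.8: take all 6 L ; 31 still needed.
Source A (1.2): use full 22 ; 9 L to go.
Source 4 (1.3): use full 6 ; 3 L to go.
Take 3 from Source F at 1.7 to finish.
Source 21, Source D: unused.
Cost = 6×0.8 + 22×1.2 + 6×1.3 + 3×1.7 = 44.1.

44.1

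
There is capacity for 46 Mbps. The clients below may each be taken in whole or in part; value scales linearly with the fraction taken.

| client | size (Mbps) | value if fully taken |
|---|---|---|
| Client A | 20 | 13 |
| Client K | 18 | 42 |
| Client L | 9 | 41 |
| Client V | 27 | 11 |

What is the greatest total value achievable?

Rank by value-to-size ratio: Client L 41/9≈4.56, Client K 42/18≈2.33, Client A 13/20≈0.65, Client V 11/27≈0.407.
Take all of Client L (9 Mbps, value 41) — 37 Mbps left.
Take all of Client K (18 Mbps, value 42) — 19 Mbps left.
Fill the last 19 Mbps with part of Client A: 19/20 of it earns 12.35.
Total value = 95.35.

95.35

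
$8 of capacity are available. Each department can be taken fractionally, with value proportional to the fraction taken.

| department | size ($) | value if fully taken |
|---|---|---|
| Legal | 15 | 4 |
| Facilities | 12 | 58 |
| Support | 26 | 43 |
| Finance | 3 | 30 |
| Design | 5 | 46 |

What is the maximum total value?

76

Sort by value density: Finance 30/3≈10, Design 46/5≈9.2, Facilities 58/12≈4.83, Support 43/26≈1.65, Legal 4/15≈0.267.
Finance: take in full, 3 $ for value 30 ; 5 left.
All 5 $ of Design fit (value 46) ; 0 remain.
Total value = 76.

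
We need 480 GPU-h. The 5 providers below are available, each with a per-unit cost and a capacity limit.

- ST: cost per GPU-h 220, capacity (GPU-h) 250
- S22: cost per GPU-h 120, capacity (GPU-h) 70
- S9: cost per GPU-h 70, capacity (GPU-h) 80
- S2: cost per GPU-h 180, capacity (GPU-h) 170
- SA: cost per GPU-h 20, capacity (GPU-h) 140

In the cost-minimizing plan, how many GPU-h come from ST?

20

Fill from the cheapest provider first.
SA at 20: take all 140 GPU-h → 340 still needed.
S9 (70): use full 80 → 260 GPU-h to go.
S22 (120): use full 70 → 190 GPU-h to go.
S2 (180): use full 170 → 20 GPU-h to go.
ST at 220: take 20 of its 250 → requirement met.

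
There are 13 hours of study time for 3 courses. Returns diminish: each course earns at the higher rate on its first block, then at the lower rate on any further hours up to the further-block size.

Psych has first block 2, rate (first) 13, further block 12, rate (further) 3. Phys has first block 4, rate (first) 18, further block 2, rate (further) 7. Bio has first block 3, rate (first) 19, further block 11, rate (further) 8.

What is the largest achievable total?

Treat each block as its own option and order by rate: Bio/tier1 19 > Phys/tier1 18 > Psych/tier1 13 > Bio/tier2 8 > Phys/tier2 7 > Psych/tier2 3.
Bio tier1 at 19: fill all 3 — 10 left.
Phys/tier1 (18): +4 — 6 left.
Psych tier1 at 13: fill all 2 — 4 left.
Bio tier2 at 8: only 4 left, fill 4.
Total = 19×3 + 18×4 + 13×2 + 8×4 = 187.

187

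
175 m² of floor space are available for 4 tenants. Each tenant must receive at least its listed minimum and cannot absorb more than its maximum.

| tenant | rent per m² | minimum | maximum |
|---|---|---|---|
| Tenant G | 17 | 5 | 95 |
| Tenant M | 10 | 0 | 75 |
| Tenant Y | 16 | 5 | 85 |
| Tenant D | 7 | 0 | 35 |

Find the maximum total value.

Meeting every minimum uses 5+0+5+0 = 10 m², leaving 165.
Order the tenants by rent per m²: Tenant G 17 > Tenant Y 16 > Tenant M 10 > Tenant D 7.
Tenant G takes 90 more to reach its cap of 95 — 75 left.
Tenant Y: +75 (room for 80) → 80. Pool exhausted.
Total = 17×95 + 16×80 = 2895.

2895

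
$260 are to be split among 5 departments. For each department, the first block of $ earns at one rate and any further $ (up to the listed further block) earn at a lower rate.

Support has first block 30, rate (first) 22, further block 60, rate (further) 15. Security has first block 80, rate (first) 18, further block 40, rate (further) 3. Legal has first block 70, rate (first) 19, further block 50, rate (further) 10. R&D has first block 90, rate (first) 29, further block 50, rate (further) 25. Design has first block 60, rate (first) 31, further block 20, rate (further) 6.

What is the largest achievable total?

Order all 10 blocks by rate: Design/first 31 > R&D/first 29 > R&D/second 25 > Support/first 22 > Legal/first 19 > Security/first 18 > Support/second 15 > Legal/second 10 > Design/second 6 > Security/second 3.
Design/first (31): +60 — 200 left.
Fill R&D first block (90 at 29) — 110 left.
R&D second at 25: fill all 50 — 60 left.
Fill Support first block (30 at 22) — 30 left.
30 remain; put them into Legal first at 19.
Total = 31×60 + 29×90 + 25×50 + 22×30 + 19×30 = 6950.

6950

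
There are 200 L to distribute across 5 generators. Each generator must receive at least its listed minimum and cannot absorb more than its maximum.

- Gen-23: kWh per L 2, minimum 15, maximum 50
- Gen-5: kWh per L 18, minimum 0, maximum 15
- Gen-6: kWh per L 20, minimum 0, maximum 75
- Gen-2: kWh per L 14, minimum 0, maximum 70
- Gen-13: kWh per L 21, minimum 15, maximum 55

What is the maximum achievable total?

Meeting every minimum uses 15+0+0+0+15 = 30 L, leaving 170.
Highest kWh per L first: Gen-13 21 > Gen-6 20 > Gen-5 18 > Gen-2 14 > Gen-23 2.
Gen-13 takes 40 more to reach its cap of 55 — 130 left.
Gen-6: +75 to 75 (cap) — 55 left.
Gen-5: +15 to 15 (cap) — 40 left.
Gen-2: +40 (room for 70) → 40. Pool exhausted.
Total = 2×15 + 18×15 + 20×75 + 14×40 + 21×55 = 3515.

3515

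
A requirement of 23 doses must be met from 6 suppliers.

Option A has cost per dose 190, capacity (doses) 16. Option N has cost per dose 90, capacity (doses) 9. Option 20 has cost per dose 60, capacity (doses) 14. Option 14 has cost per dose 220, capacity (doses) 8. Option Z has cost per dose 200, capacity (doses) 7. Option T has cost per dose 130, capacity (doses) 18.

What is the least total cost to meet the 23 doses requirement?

Fill from the cheapest supplier first.
Option 20 at 60: take all 14 doses ; 9 still needed.
Option N at 90: take all 9 doses ; 0 still needed.
Option T, Option A, Option Z, Option 14: unused.
Cost = 14×60 + 9×90 = 1650.

1650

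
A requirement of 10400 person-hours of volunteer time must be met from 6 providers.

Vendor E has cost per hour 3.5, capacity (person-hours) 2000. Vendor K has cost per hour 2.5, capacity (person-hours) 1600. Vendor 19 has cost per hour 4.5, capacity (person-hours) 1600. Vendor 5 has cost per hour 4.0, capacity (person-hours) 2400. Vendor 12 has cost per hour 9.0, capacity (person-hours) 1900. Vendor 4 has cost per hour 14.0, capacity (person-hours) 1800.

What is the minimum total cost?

57500

Cheapest first:
Vendor K (2.5): use full 1600 ; 8800 person-hours to go.
Vendor E at 3.5: take all 2000 person-hours ; 6800 still needed.
Vendor 5 at 4.0: take all 2400 person-hours ; 4400 still needed.
Take 1600 from Vendor 19 at 4.5 ; need 2800 more.
Take 1900 from Vendor 12 at 9.0 ; need 900 more.
Vendor 4 (14.0): take the remaining 900 ; done.
Cost = 1600×2.5 + 2000×3.5 + 2400×4.0 + 1600×4.5 + 1900×9.0 + 900×14.0 = 57500.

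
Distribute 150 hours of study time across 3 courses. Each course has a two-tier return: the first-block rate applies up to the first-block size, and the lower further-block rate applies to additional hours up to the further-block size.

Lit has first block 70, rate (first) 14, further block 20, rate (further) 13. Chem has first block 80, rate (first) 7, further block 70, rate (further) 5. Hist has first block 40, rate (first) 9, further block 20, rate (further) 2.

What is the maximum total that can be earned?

1740

Order all 6 blocks by rate: Lit/tier1 14 > Lit/tier2 13 > Hist/tier1 9 > Chem/tier1 7 > Chem/tier2 5 > Hist/tier2 2.
Lit tier1 at 14: fill all 70 → 80 left.
Fill Lit tier2 block (20 at 13) → 60 left.
Fill Hist tier1 block (40 at 9) → 20 left.
20 remain; put them into Chem tier1 at 7.
Total = 14×70 + 13×20 + 9×40 + 7×20 = 1740.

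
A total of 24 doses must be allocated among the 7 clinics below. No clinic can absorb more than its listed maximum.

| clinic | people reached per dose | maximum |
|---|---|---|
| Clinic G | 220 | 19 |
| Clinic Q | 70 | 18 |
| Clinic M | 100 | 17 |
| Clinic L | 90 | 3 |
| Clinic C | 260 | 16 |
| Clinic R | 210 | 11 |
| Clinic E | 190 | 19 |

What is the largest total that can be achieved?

Highest people reached per dose first: Clinic C 260 > Clinic G 220 > Clinic R 210 > Clinic E 190 > Clinic M 100 > Clinic L 90 > Clinic Q 70.
Clinic C takes 16 to reach its cap of 16 — 8 left.
Only 8 left; Clinic G takes them to reach 8.
Total = 220×8 + 260×16 = 5920.

5920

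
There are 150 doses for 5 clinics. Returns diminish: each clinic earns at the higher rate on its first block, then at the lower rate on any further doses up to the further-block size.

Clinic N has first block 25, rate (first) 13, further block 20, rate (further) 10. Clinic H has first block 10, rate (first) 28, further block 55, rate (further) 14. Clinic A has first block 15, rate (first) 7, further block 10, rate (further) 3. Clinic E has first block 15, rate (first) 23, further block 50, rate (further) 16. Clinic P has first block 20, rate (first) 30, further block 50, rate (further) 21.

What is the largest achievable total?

Treat each block as its own option and order by rate: Clinic P/T1 30 > Clinic H/T1 28 > Clinic E/T1 23 > Clinic P/T2 21 > Clinic E/T2 16 > Clinic H/T2 14 > Clinic N/T1 13 > Clinic N/T2 10 > Clinic A/T1 7 > Clinic A/T2 3.
Fill Clinic P T1 block (20 at 30) ; 130 left.
Clinic H/T1 (28): +10 ; 120 left.
Fill Clinic E T1 block (15 at 23) ; 105 left.
Clinic P/T2 (21): +50 ; 55 left.
Clinic E T2 at 16: fill all 50 ; 5 left.
Clinic H/T2: +5 of 55 at 14; pool empty.
Total = 30×20 + 28×10 + 23×15 + 21×50 + 16×50 + 14×5 = 3145.

3145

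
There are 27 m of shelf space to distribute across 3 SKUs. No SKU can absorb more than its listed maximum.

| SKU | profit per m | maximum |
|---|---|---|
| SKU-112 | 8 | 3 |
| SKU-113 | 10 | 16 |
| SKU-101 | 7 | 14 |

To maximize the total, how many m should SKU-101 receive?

8

Highest profit per m first: SKU-113 10 > SKU-112 8 > SKU-101 7.
SKU-113 takes 16 to reach its cap of 16 ; 11 left.
SKU-112 takes 3 to reach its cap of 3 ; 8 left.
Only 8 left; SKU-101 takes them to reach 8.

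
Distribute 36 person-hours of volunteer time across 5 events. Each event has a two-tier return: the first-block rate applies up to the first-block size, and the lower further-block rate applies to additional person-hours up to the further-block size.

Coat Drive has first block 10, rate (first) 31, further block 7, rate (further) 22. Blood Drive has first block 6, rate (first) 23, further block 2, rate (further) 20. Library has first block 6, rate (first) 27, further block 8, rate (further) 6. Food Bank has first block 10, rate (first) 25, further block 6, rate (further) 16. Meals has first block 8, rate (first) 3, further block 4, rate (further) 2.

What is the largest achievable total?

948

Treat each block as its own option and order by rate: Coat Drive/first 31 > Library/first 27 > Food Bank/first 25 > Blood Drive/first 23 > Coat Drive/second 22 > Blood Drive/second 20 > Food Bank/second 16 > Library/second 6 > Meals/first 3 > Meals/second 2.
Coat Drive first at 31: fill all 10 ; 26 left.
Fill Library first block (6 at 27) ; 20 left.
Fill Food Bank first block (10 at 25) ; 10 left.
Blood Drive first at 23: fill all 6 ; 4 left.
Coat Drive second at 22: only 4 left, fill 4.
Total = 31×10 + 27×6 + 25×10 + 23×6 + 22×4 = 948.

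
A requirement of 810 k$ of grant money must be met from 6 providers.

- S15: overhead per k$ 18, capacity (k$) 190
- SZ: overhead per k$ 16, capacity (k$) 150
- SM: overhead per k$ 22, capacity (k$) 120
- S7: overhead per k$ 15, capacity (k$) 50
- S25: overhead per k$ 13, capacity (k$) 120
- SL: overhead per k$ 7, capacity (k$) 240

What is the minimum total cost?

11130

Fill from the cheapest provider first.
SL at 7: take all 240 k$ → 570 still needed.
S25 at 13: take all 120 k$ → 450 still needed.
S7 (15): use full 50 → 400 k$ to go.
SZ at 16: take all 150 k$ → 250 still needed.
S15 (18): use full 190 → 60 k$ to go.
SM at 22: take 60 of its 120 → requirement met.
Cost = 240×7 + 120×13 + 50×15 + 150×16 + 190×18 + 60×22 = 11130.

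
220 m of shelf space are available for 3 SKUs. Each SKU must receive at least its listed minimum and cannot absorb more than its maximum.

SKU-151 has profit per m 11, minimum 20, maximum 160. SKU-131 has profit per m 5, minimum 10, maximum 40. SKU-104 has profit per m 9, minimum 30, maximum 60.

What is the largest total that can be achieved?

Meeting every minimum uses 20+10+30 = 60 m, leaving 160.
Rank by profit per m: SKU-151 11 > SKU-104 9 > SKU-131 5.
Give SKU-151 140 more to hit its cap of 160 — 20 left.
SKU-104 has room for 30 more but only 20 remain, so it gets 50.
Total = 11×160 + 5×10 + 9×50 = 2260.

2260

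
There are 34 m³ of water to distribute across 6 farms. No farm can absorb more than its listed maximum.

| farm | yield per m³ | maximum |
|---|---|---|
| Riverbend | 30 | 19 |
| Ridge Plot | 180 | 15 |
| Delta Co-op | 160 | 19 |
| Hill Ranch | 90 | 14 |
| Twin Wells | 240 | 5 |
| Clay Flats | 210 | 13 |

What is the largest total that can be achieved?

6790

Order the farms by yield per m³: Twin Wells 240 > Clay Flats 210 > Ridge Plot 180 > Delta Co-op 160 > Hill Ranch 90 > Riverbend 30.
Twin Wells: +5 to 5 (cap) — 29 left.
Clay Flats takes 13 to reach its cap of 13 — 16 left.
Give Ridge Plot 15 to hit its cap of 15 — 1 left.
Delta Co-op: +1 (room for 19) → 1. Pool exhausted.
Total = 180×15 + 160×1 + 240×5 + 210×13 = 6790.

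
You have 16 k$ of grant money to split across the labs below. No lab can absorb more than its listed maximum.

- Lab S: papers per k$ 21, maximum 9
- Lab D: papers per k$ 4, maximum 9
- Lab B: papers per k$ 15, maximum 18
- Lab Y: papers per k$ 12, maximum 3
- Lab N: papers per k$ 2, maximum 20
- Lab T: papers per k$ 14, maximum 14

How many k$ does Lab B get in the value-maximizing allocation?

Highest papers per k$ first: Lab S 21 > Lab B 15 > Lab T 14 > Lab Y 12 > Lab D 4 > Lab N 2.
Lab S takes 9 to reach its cap of 9 — 7 left.
Lab B has room for 18 but only 7 remain, so it gets 7.

7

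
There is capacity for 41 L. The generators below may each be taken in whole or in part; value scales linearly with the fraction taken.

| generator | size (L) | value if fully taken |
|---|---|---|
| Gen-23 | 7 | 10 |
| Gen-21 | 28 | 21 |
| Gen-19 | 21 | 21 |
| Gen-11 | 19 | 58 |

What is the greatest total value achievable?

83

Sort by value density: Gen-11 58/19≈3.05, Gen-23 10/7≈1.43, Gen-19 21/21≈1, Gen-21 21/28≈0.75.
All 19 L of Gen-11 fit (value 58) — 22 remain.
All 7 L of Gen-23 fit (value 10) — 15 remain.
Only 15 L remain; take 15/21 of Gen-19 for value 21×15/21 = 15.
Total value = 83.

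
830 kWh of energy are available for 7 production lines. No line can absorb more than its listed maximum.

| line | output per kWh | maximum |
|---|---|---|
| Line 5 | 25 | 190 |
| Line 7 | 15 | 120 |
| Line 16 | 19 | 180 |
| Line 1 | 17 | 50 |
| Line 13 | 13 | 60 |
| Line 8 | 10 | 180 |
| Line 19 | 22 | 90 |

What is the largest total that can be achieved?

14980

Rank by output per kWh: Line 5 25 > Line 19 22 > Line 16 19 > Line 1 17 > Line 7 15 > Line 13 13 > Line 8 10.
Give Line 5 190 to hit its cap of 190 — 640 left.
Line 19: +90 to 90 (cap) — 550 left.
Line 16: +180 to 180 (cap) — 370 left.
Give Line 1 50 to hit its cap of 50 — 320 left.
Line 7 takes 120 to reach its cap of 120 — 200 left.
Line 13: +60 to 60 (cap) — 140 left.
Line 8 has room for 180 but only 140 remain, so it gets 140.
Total = 25×190 + 15×120 + 19×180 + 17×50 + 13×60 + 10×140 + 22×90 = 14980.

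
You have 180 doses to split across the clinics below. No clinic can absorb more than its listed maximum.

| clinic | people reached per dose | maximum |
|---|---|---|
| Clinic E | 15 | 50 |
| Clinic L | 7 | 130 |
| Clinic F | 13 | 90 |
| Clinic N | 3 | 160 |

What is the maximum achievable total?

2200

Rank by people reached per dose: Clinic E 15 > Clinic F 13 > Clinic L 7 > Clinic N 3.
Clinic E: +50 to 50 (cap) → 130 left.
Give Clinic F 90 to hit its cap of 90 → 40 left.
Clinic L has room for 130 but only 40 remain, so it gets 40.
Total = 15×50 + 7×40 + 13×90 = 2200.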